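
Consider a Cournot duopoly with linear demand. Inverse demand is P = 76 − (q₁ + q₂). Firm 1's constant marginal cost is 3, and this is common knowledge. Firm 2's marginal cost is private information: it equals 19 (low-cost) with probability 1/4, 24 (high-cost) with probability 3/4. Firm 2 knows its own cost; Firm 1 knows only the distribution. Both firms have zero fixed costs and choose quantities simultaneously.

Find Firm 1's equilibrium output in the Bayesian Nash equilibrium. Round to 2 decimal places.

30.92

Firm 2 with cost c maximizes (76 − (q₁+q₂) − c)·q₂, giving q₂(c) = (76 − c − q₁)/2.
E[c₂] = 1/4·19 + 3/4·24 = 22.75
Firm 1's FOC against E[q₂] yields q₁ = (76 − 2·3 + E[c₂])/3 = (76 − 6 + 22.75)/3 = 30.9167.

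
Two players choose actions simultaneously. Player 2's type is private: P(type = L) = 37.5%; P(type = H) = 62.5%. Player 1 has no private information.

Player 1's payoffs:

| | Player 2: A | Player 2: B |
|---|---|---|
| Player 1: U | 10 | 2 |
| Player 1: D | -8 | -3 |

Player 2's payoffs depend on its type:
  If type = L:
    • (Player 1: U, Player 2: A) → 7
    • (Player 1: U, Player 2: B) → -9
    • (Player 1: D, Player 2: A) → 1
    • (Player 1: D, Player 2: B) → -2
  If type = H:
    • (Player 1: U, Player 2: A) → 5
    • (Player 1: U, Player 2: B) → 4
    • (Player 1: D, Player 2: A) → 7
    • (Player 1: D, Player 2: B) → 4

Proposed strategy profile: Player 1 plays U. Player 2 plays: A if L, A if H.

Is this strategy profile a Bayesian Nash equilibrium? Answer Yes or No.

Yes

Player 1 plays U: E[U] = 0.375·(10) + 0.625·(10) = 10; E[D] = -8. Best-responding. ✓
Player 2 (type L), facing U: A gives 7, B gives -9. Proposed A is best. ✓
Player 2 (type H), facing U: A gives 5, B gives 4. Proposed A is best. ✓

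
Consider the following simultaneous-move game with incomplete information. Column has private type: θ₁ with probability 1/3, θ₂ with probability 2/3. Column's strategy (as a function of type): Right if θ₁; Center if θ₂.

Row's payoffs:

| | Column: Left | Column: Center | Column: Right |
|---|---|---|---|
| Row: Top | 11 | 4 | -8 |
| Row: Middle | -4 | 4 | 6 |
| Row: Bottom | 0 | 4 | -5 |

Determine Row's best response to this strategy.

E[Top] = 1/3·(-8) + 2/3·(4) = 0
E[Middle] = 1/3·(6) + 2/3·(4) = 14/3
E[Bottom] = 1/3·(-5) + 2/3·(4) = 1
Best response: Middle (14/3 is the largest).

Middle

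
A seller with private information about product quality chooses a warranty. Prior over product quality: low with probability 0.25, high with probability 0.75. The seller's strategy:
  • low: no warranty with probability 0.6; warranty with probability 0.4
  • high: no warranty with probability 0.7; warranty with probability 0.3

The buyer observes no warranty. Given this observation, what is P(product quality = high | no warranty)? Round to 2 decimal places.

0.78

P(no warranty) = 0.25·0.6 + 0.75·0.7 = 0.675
P(high | no warranty) = (0.75·0.7) / 0.675 = 0.525 / 0.675 = 0.777778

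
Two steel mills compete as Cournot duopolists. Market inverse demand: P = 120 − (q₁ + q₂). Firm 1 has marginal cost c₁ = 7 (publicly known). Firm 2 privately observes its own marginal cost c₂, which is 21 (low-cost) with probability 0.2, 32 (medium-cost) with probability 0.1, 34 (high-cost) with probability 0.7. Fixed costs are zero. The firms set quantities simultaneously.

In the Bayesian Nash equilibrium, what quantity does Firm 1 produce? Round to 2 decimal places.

Firm 2 with cost c maximizes (120 − (q₁+q₂) − c)·q₂, giving q₂(c) = (120 − c − q₁)/2.
E[c₂] = 0.2·21 + 0.1·32 + 0.7·34 = 31.2
Firm 1's FOC against E[q₂] yields q₁ = (120 − 2·7 + E[c₂])/3 = (120 − 14 + 31.2)/3 = 45.7333.

45.73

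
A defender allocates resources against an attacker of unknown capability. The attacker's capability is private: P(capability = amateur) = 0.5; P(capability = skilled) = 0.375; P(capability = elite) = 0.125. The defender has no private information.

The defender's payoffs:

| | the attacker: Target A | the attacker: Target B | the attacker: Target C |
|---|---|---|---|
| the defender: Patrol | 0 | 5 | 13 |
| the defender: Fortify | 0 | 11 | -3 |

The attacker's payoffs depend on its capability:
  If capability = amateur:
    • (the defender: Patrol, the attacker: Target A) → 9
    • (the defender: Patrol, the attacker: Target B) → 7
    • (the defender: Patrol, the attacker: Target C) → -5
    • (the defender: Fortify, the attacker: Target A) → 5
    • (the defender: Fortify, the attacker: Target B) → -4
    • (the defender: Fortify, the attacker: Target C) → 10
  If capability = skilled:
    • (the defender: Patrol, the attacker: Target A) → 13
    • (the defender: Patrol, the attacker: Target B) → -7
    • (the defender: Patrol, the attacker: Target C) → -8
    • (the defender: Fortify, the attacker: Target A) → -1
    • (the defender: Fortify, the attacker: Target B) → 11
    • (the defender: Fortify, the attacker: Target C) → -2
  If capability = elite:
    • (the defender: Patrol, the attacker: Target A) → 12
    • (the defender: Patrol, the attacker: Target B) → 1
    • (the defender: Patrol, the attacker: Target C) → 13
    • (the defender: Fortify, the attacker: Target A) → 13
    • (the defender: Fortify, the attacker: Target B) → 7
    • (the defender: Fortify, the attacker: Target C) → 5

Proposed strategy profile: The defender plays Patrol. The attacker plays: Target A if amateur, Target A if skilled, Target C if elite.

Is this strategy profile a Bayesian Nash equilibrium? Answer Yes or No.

Yes

The defender plays Patrol: E[Patrol] = 0.5·(0) + 0.375·(0) + 0.125·(13) = 1.625; E[Fortify] = -0.375. Best-responding. ✓
The attacker (capability amateur), facing Patrol: Target A gives 9, Target B gives 7, Target C gives -5. Proposed Target A is best. ✓
The attacker (capability skilled), facing Patrol: Target A gives 13, Target B gives -7, Target C gives -8. Proposed Target A is best. ✓
The attacker (capability elite), facing Patrol: Target A gives 12, Target B gives 1, Target C gives 13. Proposed Target C is best. ✓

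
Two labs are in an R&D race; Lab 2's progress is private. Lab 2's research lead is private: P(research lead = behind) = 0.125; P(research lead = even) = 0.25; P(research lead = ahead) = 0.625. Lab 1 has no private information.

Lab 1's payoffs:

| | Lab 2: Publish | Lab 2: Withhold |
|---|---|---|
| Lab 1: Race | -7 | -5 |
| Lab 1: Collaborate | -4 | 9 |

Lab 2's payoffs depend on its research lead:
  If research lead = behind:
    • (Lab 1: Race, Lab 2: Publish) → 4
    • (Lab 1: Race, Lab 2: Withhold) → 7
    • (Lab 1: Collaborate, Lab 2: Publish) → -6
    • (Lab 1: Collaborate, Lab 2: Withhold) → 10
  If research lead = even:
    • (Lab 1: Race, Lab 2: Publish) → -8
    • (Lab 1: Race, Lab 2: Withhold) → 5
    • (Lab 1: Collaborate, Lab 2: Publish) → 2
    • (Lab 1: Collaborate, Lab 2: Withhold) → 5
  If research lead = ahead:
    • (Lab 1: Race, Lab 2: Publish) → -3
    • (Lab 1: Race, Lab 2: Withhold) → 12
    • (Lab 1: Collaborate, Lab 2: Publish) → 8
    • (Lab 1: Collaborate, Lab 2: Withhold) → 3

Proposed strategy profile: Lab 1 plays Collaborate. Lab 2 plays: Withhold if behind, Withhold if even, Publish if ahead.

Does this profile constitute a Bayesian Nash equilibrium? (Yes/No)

A profile is a BNE iff every type of every player is best-responding given beliefs about the other side.
Lab 1 plays Collaborate: E[Collaborate] = 0.125·(9) + 0.25·(9) + 0.625·(-4) = 0.875; E[Race] = -6.25. Best-responding. ✓
Lab 2 (research lead behind), facing Collaborate: Publish gives -6, Withhold gives 10. Proposed Withhold is best. ✓
Lab 2 (research lead even), facing Collaborate: Publish gives 2, Withhold gives 5. Proposed Withhold is best. ✓
Lab 2 (research lead ahead), facing Collaborate: Publish gives 8, Withhold gives 3. Proposed Publish is best. ✓

Yes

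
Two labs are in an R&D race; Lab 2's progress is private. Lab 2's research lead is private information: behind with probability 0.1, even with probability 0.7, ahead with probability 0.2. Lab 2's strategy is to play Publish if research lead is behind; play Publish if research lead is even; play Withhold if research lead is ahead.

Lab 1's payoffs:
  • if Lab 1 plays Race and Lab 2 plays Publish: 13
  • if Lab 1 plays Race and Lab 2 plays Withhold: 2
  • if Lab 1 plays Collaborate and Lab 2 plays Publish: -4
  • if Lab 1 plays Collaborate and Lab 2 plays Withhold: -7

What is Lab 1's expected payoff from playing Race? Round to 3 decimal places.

E[Race] = 0.1·13 + 0.7·13 + 0.2·2 = 1.3 + 9.1 + 0.4 = 10.8

10.800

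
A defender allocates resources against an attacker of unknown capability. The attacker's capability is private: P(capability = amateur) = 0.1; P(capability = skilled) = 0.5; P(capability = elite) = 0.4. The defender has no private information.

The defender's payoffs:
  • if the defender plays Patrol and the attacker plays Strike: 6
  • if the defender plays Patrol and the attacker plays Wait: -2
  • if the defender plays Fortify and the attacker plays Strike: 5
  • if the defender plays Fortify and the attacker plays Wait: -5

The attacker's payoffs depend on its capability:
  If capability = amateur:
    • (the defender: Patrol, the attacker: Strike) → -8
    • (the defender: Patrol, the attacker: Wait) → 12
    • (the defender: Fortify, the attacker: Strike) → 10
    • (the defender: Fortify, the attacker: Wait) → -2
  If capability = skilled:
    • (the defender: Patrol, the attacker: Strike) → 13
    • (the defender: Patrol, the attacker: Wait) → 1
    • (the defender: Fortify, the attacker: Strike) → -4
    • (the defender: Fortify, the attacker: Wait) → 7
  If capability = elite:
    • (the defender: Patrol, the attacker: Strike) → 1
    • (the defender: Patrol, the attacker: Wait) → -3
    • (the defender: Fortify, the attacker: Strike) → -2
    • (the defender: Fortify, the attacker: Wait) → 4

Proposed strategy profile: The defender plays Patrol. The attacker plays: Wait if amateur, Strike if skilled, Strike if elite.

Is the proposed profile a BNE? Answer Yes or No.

The defender plays Patrol: E[Patrol] = 0.1·(-2) + 0.5·(6) + 0.4·(6) = 5.2; E[Fortify] = 4. Best-responding. ✓
The attacker (capability amateur), facing Patrol: Strike gives -8, Wait gives 12. Proposed Wait is best. ✓
The attacker (capability skilled), facing Patrol: Strike gives 13, Wait gives 1. Proposed Strike is best. ✓
The attacker (capability elite), facing Patrol: Strike gives 1, Wait gives -3. Proposed Strike is best. ✓

Yes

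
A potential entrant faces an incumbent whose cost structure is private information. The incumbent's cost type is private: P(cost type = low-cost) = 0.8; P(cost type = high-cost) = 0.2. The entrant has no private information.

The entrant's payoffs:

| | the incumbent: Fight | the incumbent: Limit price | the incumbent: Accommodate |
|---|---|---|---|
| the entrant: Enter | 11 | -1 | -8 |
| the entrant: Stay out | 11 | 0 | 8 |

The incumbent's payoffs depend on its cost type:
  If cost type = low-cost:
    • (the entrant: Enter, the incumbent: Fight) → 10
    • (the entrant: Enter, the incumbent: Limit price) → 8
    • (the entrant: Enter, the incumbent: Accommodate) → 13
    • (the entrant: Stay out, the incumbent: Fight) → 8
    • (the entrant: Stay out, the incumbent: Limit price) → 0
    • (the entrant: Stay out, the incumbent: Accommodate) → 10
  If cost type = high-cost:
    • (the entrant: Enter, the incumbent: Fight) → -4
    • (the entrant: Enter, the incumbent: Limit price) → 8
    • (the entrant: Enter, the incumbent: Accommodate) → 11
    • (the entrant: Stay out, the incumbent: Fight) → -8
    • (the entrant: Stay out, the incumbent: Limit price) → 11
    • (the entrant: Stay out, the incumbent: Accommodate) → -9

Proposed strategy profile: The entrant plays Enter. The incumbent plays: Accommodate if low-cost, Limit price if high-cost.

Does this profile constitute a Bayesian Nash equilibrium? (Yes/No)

A profile is a BNE iff every type of every player is best-responding given beliefs about the other side.
The entrant plays Enter: E[Enter] = 0.8·(-8) + 0.2·(-1) = -6.6; E[Stay out] = 6.4. Not best-responding. ✗
The incumbent (cost type low-cost), facing Enter: Fight gives 10, Limit price gives 8, Accommodate gives 13. Proposed Accommodate is best. ✓
The incumbent (cost type high-cost), facing Enter: Fight gives -4, Limit price gives 8, Accommodate gives 11. Proposed Limit price is not best — profitable deviation exists. ✗

No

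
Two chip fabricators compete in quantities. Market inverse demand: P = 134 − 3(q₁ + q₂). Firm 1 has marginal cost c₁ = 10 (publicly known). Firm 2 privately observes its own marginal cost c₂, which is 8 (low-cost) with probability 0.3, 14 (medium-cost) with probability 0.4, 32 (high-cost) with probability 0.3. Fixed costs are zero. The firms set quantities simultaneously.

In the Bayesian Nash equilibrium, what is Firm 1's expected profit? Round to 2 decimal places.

641.43

Type-c best response for Firm 2: q₂(c) = (134 − c)/6 − q₁/2.
Firm 1 maximizes expected profit; its first-order condition is 134 − 6q₁ − 3E[q₂] − 10 = 0.
Substituting E[q₂] and solving: E[c₂] = 17.6, so q₁ = (134 − 2·10 + 17.6)/9 = 14.6222.
E[P] = 134 − 3·(q₁ + E[q₂]) = 53.8667; Firm 1's expected profit = (E[P] − 10)·q₁ = (53.8667 − 10)·14.6222 = 641.428.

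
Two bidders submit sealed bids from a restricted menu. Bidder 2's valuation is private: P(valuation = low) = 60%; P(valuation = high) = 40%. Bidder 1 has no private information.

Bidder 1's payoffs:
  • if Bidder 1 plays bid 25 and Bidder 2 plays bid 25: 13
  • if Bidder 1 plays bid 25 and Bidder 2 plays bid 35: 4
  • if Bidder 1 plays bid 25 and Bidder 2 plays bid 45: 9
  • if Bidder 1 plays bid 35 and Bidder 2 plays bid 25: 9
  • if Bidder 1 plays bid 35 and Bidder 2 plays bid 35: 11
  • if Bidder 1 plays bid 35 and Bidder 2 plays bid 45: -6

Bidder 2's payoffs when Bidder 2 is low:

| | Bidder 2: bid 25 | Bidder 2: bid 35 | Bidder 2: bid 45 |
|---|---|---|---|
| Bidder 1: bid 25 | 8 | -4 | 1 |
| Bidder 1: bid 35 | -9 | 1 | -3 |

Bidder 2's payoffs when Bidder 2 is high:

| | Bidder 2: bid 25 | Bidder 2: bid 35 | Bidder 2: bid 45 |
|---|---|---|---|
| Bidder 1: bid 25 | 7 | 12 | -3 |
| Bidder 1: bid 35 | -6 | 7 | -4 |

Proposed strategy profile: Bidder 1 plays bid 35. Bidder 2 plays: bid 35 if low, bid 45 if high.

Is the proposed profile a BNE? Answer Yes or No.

A profile is a BNE iff every type of every player is best-responding given beliefs about the other side.
Bidder 1 plays bid 35: E[bid 35] = 0.6·(11) + 0.4·(-6) = 4.2; E[bid 25] = 6. Not best-responding. ✗
Bidder 2 (valuation low), facing bid 35: bid 25 gives -9, bid 35 gives 1, bid 45 gives -3. Proposed bid 35 is best. ✓
Bidder 2 (valuation high), facing bid 35: bid 25 gives -6, bid 35 gives 7, bid 45 gives -4. Proposed bid 45 is not best — profitable deviation exists. ✗

No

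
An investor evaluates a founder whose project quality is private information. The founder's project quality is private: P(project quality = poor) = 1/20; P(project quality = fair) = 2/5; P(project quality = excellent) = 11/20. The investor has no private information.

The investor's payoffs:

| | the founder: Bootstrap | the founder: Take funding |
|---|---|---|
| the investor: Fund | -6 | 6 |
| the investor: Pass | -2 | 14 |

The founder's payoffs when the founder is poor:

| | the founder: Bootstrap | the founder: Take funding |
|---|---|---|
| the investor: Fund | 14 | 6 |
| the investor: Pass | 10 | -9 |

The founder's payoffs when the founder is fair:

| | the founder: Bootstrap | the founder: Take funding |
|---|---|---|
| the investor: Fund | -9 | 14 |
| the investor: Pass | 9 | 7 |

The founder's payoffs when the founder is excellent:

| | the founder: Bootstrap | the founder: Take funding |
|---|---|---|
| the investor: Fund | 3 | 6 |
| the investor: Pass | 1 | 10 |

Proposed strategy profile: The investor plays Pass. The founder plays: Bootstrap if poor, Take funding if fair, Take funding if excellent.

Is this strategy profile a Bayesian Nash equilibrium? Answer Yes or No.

No

The investor plays Pass: E[Pass] = 1/20·(-2) + 2/5·(14) + 11/20·(14) = 66/5; E[Fund] = 27/5. Best-responding. ✓
The founder (project quality poor), facing Pass: Bootstrap gives 10, Take funding gives -9. Proposed Bootstrap is best. ✓
The founder (project quality fair), facing Pass: Bootstrap gives 9, Take funding gives 7. Proposed Take funding is not best — profitable deviation exists. ✗
The founder (project quality excellent), facing Pass: Bootstrap gives 1, Take funding gives 10. Proposed Take funding is best. ✓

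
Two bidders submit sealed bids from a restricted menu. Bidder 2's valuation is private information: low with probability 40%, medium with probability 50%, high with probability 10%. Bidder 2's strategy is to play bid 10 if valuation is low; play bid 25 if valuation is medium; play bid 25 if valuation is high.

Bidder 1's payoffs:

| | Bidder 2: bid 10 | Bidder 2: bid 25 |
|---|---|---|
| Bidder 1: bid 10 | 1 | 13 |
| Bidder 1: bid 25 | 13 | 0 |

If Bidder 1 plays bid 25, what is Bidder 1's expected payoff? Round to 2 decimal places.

5.20

E[bid 25] = 0.4·13 + 0.5·0 + 0.1·0 = 5.2 + 0 + 0 = 5.2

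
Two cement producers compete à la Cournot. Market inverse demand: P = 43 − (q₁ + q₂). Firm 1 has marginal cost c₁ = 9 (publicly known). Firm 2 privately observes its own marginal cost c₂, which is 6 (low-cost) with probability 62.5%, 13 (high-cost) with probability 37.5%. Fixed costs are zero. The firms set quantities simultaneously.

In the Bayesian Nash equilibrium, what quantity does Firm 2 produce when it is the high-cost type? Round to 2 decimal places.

9.40

Type-c best response for Firm 2: q₂(c) = (43 − c)/2 − q₁/2.
Firm 1 maximizes expected profit; its first-order condition is 43 − 2q₁ − E[q₂] − 9 = 0.
Substituting E[q₂] and solving: E[c₂] = 8.625, so q₁ = (43 − 2·9 + 8.625)/3 = 11.2083.
q₂(high-cost) = (43 − 13 − 11.2083)/2 = 9.39583.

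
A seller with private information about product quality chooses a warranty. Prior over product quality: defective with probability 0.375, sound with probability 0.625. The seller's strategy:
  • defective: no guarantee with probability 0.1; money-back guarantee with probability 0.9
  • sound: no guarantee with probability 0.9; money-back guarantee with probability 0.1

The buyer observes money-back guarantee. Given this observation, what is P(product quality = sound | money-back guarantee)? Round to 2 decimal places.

Apply Bayes' rule using the sender's strategy as the likelihood.
P(money-back guarantee) = 0.375·0.9 + 0.625·0.1 = 0.4
P(sound | money-back guarantee) = (0.625·0.1) / 0.4 = 0.0625 / 0.4 = 0.15625

0.16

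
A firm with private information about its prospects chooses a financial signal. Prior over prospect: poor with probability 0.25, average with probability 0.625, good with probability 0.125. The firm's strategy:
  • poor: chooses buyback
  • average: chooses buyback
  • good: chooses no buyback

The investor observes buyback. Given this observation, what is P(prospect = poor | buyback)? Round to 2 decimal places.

P(buyback) = 0.25·1 + 0.625·1 + 0.125·0 = 0.875
P(poor | buyback) = (0.25·1) / 0.875 = 0.25 / 0.875 = 0.285714

0.29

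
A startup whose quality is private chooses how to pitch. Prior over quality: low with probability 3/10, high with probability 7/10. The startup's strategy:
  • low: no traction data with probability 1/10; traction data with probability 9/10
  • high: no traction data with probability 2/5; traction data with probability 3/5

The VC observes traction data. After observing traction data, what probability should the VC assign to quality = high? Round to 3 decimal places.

0.609

P(traction data) = (3/10)·(9/10) + (7/10)·(3/5) = 69/100
P(high | traction data) = ((7/10)·(3/5)) / (69/100) = (21/50) / (69/100) = 14/23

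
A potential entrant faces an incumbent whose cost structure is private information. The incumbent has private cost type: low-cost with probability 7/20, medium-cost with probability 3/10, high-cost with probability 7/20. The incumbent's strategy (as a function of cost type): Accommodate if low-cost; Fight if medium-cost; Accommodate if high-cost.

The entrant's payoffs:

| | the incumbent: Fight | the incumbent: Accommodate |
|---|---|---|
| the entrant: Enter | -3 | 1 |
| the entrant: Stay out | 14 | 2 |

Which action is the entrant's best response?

Compute the entrant's expected payoff for each action, taking the expectation over the incumbent's type.
E[Enter] = 7/20·(1) + 3/10·(-3) + 7/20·(1) = -1/5
E[Stay out] = 7/20·(2) + 3/10·(14) + 7/20·(2) = 28/5
Best response: Stay out (28/5 is the largest).

Stay out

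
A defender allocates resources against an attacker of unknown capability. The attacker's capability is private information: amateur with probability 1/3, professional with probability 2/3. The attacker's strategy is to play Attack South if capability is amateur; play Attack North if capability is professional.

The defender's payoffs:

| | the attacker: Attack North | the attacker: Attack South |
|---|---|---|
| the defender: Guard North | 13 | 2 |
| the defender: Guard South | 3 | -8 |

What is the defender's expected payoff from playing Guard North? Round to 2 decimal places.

E[Guard North] = 1/3·2 + 2/3·13 = 2/3 + 26/3 = 28/3

9.33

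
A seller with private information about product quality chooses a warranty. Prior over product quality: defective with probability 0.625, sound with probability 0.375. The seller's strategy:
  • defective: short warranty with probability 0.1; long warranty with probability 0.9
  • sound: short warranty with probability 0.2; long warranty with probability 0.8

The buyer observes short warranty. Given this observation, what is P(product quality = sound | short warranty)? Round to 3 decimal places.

P(short warranty) = 0.625·0.1 + 0.375·0.2 = 0.1375
P(sound | short warranty) = (0.375·0.2) / 0.1375 = 0.075 / 0.1375 = 0.545455

0.545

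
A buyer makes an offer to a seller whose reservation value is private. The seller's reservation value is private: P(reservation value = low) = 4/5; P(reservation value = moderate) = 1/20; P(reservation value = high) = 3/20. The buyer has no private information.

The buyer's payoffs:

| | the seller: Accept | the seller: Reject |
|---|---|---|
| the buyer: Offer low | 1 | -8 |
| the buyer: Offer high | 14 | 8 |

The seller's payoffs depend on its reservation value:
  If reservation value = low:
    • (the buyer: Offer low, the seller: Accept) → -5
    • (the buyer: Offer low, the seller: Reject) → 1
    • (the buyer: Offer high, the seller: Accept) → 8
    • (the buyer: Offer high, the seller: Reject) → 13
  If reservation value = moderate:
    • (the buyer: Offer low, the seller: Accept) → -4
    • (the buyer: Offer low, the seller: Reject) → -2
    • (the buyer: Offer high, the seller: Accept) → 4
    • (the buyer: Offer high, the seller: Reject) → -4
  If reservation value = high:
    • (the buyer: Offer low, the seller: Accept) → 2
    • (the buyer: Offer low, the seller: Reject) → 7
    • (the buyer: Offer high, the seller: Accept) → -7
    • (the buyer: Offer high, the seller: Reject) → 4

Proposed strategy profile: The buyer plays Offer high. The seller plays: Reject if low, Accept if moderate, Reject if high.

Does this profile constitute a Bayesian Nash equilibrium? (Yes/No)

Yes

The buyer plays Offer high: E[Offer high] = 4/5·(8) + 1/20·(14) + 3/20·(8) = 83/10; E[Offer low] = -151/20. Best-responding. ✓
The seller (reservation value low), facing Offer high: Accept gives 8, Reject gives 13. Proposed Reject is best. ✓
The seller (reservation value moderate), facing Offer high: Accept gives 4, Reject gives -4. Proposed Accept is best. ✓
The seller (reservation value high), facing Offer high: Accept gives -7, Reject gives 4. Proposed Reject is best. ✓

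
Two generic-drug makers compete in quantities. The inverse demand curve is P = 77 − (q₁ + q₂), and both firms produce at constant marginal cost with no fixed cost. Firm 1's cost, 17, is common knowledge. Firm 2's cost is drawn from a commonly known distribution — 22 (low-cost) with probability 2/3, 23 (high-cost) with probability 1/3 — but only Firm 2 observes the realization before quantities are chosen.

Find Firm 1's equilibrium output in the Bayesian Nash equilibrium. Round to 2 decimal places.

Each type of Firm 2 best-responds to q₁; Firm 1 best-responds to the expected q₂ over Firm 2's types.
Firm 2 with cost c maximizes (77 − (q₁+q₂) − c)·q₂, giving q₂(c) = (77 − c − q₁)/2.
E[c₂] = 2/3·22 + 1/3·23 = 22.3333
Firm 1's FOC against E[q₂] yields q₁ = (77 − 2·17 + E[c₂])/3 = (77 − 34 + 22.3333)/3 = 21.7778.

21.78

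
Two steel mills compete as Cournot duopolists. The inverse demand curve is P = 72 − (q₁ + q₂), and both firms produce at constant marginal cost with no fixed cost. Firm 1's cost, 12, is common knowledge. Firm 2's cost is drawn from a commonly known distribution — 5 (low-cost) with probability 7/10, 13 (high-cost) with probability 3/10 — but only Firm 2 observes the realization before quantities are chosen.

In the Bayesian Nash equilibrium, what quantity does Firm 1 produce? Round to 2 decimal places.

18.47

Firm 2 with cost c maximizes (72 − (q₁+q₂) − c)·q₂, giving q₂(c) = (72 − c − q₁)/2.
E[c₂] = 7/10·5 + 3/10·13 = 7.4
Firm 1's FOC against E[q₂] yields q₁ = (72 − 2·12 + E[c₂])/3 = (72 − 24 + 7.4)/3 = 18.4667.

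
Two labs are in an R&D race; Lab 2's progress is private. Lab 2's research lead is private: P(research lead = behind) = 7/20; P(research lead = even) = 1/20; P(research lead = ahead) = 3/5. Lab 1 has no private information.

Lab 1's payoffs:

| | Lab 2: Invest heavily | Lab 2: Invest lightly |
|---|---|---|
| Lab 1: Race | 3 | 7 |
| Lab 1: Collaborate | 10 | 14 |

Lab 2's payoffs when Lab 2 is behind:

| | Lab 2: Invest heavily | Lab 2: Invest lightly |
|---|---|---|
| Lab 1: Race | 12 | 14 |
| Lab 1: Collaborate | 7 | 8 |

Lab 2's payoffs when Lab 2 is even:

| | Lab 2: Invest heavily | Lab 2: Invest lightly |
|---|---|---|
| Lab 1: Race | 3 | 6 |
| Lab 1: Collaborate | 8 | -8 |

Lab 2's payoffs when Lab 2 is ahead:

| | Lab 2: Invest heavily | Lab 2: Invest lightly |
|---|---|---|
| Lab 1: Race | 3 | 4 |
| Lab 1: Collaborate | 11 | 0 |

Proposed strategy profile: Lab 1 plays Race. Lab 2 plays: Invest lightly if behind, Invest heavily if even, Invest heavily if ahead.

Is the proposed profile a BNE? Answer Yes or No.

A profile is a BNE iff every type of every player is best-responding given beliefs about the other side.
Lab 1 plays Race: E[Race] = 7/20·(7) + 1/20·(3) + 3/5·(3) = 22/5; E[Collaborate] = 57/5. Not best-responding. ✗
Lab 2 (research lead behind), facing Race: Invest heavily gives 12, Invest lightly gives 14. Proposed Invest lightly is best. ✓
Lab 2 (research lead even), facing Race: Invest heavily gives 3, Invest lightly gives 6. Proposed Invest heavily is not best — profitable deviation exists. ✗
Lab 2 (research lead ahead), facing Race: Invest heavily gives 3, Invest lightly gives 4. Proposed Invest heavily is not best — profitable deviation exists. ✗

No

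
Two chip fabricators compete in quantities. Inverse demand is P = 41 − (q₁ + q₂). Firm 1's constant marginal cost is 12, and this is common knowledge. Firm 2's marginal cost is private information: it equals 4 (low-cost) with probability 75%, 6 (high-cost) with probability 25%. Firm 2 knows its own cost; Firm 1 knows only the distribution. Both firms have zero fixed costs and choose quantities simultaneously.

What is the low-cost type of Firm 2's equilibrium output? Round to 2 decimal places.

14.92

Firm 2 with cost c maximizes (41 − (q₁+q₂) − c)·q₂, giving q₂(c) = (41 − c − q₁)/2.
E[c₂] = 0.75·4 + 0.25·6 = 4.5
Firm 1's FOC against E[q₂] yields q₁ = (41 − 2·12 + E[c₂])/3 = (41 − 24 + 4.5)/3 = 7.16667.
q₂(low-cost) = (41 − 4 − 7.16667)/2 = 14.9167.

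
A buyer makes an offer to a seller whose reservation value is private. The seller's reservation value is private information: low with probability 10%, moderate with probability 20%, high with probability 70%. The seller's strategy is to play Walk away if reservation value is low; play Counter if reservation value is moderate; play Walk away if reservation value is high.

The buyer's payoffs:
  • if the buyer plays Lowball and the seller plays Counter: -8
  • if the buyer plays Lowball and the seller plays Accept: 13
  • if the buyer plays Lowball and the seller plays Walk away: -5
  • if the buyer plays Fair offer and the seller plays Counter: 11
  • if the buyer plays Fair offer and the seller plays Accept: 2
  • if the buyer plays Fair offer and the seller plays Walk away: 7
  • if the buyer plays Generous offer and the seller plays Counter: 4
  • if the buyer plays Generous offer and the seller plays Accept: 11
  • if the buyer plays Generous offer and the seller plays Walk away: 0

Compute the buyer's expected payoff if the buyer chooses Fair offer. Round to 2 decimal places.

7.80

Take the expectation over the seller's reservation value, weighting each type's action by its prior probability.
E[Fair offer] = 0.1·7 + 0.2·11 + 0.7·7 = 0.7 + 2.2 + 4.9 = 7.8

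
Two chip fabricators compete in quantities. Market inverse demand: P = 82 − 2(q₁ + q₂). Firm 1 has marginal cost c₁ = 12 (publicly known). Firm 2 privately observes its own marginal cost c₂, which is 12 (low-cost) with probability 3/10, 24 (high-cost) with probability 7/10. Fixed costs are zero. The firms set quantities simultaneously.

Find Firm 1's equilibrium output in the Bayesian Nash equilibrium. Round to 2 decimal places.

13.07

Type-c best response for Firm 2: q₂(c) = (82 − c)/4 − q₁/2.
Firm 1 maximizes expected profit; its first-order condition is 82 − 4q₁ − 2E[q₂] − 12 = 0.
Substituting E[q₂] and solving: E[c₂] = 20.4, so q₁ = (82 − 2·12 + 20.4)/6 = 13.0667.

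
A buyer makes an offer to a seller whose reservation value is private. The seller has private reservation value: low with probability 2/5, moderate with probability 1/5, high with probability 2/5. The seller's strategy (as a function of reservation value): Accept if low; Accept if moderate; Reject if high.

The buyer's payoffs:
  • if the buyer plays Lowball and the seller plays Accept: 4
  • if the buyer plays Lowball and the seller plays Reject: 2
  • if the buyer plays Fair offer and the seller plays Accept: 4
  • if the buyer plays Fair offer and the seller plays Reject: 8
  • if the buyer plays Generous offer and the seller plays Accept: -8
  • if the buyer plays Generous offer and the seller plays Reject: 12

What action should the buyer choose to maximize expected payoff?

Fair offer

E[Lowball] = 2/5·(4) + 1/5·(4) + 2/5·(2) = 16/5
E[Fair offer] = 2/5·(4) + 1/5·(4) + 2/5·(8) = 28/5
E[Generous offer] = 2/5·(-8) + 1/5·(-8) + 2/5·(12) = 0
Best response: Fair offer (28/5 is the largest).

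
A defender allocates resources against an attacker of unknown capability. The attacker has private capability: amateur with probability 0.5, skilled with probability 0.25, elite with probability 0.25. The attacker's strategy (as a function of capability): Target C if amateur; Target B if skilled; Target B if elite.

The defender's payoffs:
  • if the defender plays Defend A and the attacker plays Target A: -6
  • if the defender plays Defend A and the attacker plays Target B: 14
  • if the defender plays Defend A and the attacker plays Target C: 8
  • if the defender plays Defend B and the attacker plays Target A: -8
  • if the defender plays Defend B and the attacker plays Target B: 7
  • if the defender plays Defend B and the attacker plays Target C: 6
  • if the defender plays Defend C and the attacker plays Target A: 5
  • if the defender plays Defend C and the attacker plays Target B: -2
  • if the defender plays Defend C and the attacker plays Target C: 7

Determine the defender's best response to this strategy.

Defend A

E[Defend A] = 0.5·(8) + 0.25·(14) + 0.25·(14) = 11
E[Defend B] = 0.5·(6) + 0.25·(7) + 0.25·(7) = 6.5
E[Defend C] = 0.5·(7) + 0.25·(-2) + 0.25·(-2) = 2.5
Best response: Defend A (11 is the largest).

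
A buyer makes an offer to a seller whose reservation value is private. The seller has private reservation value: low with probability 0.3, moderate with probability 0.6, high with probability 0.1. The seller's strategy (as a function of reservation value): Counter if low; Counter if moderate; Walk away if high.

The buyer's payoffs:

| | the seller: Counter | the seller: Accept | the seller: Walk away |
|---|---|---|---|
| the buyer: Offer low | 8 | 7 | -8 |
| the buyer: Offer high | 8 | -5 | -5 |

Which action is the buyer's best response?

E[Offer low] = 0.3·(8) + 0.6·(8) + 0.1·(-8) = 6.4
E[Offer high] = 0.3·(8) + 0.6·(8) + 0.1·(-5) = 6.7
Best response: Offer high (6.7 is the largest).

Offer high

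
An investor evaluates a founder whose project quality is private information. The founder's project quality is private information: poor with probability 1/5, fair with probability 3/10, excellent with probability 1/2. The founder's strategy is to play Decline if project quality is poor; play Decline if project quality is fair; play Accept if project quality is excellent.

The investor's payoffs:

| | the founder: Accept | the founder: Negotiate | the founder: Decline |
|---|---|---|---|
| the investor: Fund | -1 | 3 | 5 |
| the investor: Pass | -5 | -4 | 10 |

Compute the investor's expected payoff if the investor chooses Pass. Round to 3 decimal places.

2.500

E[Pass] = 1/5·10 + 3/10·10 + 1/2·(-5) = 2 + 3 + (-5/2) = 5/2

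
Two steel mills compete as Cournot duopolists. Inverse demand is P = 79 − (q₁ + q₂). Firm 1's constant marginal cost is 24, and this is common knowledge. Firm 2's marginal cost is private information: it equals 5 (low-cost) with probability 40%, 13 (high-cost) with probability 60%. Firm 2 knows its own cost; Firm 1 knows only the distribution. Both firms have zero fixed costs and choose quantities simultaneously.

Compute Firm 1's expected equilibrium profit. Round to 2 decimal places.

Type-c best response for Firm 2: q₂(c) = (79 − c)/2 − q₁/2.
Firm 1 maximizes expected profit; its first-order condition is 79 − 2q₁ − E[q₂] − 24 = 0.
Substituting E[q₂] and solving: E[c₂] = 9.8, so q₁ = (79 − 2·24 + 9.8)/3 = 13.6.
E[P] = 79 − (q₁ + E[q₂]) = 37.6; Firm 1's expected profit = (E[P] − 24)·q₁ = (37.6 − 24)·13.6 = 184.96.

184.96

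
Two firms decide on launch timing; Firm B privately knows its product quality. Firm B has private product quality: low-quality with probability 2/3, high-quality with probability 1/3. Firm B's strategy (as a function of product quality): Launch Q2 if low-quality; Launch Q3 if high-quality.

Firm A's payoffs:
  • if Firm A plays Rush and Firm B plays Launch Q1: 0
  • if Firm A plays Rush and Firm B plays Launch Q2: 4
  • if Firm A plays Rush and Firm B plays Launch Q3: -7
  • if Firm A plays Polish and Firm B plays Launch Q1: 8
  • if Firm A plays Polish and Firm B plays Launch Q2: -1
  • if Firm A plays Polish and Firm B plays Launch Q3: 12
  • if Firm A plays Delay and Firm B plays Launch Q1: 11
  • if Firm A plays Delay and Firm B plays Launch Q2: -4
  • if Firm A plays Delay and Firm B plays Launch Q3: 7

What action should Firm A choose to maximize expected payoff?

Polish

E[Rush] = 2/3·(4) + 1/3·(-7) = 1/3
E[Polish] = 2/3·(-1) + 1/3·(12) = 10/3
E[Delay] = 2/3·(-4) + 1/3·(7) = -1/3
Best response: Polish (10/3 is the largest).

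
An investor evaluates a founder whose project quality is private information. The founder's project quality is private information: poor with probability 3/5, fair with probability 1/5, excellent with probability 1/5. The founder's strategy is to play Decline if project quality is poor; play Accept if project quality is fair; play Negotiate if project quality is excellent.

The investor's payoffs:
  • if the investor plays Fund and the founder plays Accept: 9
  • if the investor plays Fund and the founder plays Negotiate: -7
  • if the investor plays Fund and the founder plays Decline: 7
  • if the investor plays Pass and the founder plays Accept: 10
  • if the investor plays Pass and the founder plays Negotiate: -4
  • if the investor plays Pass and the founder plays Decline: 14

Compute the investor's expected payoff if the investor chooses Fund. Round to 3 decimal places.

4.600

E[Fund] = 3/5·7 + 1/5·9 + 1/5·(-7) = 21/5 + 9/5 + (-7/5) = 23/5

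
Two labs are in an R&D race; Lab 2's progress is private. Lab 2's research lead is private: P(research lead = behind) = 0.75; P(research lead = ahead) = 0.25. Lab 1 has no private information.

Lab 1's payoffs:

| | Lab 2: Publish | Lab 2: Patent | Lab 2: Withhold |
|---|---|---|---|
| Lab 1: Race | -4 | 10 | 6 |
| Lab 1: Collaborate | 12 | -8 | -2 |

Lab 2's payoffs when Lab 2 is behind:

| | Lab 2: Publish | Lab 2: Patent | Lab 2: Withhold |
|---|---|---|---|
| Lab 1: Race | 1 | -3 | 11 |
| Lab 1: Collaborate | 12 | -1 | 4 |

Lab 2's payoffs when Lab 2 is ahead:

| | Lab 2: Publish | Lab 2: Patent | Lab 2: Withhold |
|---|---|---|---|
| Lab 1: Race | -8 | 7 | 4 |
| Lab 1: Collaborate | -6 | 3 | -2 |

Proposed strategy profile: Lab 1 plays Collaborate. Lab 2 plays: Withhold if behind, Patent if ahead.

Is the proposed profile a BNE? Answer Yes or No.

No

Lab 1 plays Collaborate: E[Collaborate] = 0.75·(-2) + 0.25·(-8) = -3.5; E[Race] = 7. Not best-responding. ✗
Lab 2 (research lead behind), facing Collaborate: Publish gives 12, Patent gives -1, Withhold gives 4. Proposed Withhold is not best — profitable deviation exists. ✗
Lab 2 (research lead ahead), facing Collaborate: Publish gives -6, Patent gives 3, Withhold gives -2. Proposed Patent is best. ✓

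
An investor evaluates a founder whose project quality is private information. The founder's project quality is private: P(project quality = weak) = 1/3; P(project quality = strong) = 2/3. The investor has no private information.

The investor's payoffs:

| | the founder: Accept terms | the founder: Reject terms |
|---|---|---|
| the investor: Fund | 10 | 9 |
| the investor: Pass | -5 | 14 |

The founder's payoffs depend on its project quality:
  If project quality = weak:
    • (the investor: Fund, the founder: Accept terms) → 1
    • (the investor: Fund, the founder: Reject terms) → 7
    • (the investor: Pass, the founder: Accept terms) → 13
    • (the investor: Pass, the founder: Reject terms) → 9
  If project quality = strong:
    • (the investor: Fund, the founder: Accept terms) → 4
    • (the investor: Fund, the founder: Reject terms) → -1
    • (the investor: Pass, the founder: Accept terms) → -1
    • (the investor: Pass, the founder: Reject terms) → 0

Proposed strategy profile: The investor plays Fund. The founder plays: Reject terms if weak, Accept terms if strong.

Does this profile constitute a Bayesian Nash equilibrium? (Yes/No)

The investor plays Fund: E[Fund] = 1/3·(9) + 2/3·(10) = 29/3; E[Pass] = 4/3. Best-responding. ✓
The founder (project quality weak), facing Fund: Accept terms gives 1, Reject terms gives 7. Proposed Reject terms is best. ✓
The founder (project quality strong), facing Fund: Accept terms gives 4, Reject terms gives -1. Proposed Accept terms is best. ✓

Yes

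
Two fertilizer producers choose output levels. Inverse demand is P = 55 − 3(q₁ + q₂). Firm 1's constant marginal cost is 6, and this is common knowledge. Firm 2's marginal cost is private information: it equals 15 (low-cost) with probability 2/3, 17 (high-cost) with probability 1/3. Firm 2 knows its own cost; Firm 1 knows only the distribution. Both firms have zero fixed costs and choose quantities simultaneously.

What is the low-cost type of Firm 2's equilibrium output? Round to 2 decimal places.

Type-c best response for Firm 2: q₂(c) = (55 − c)/6 − q₁/2.
Firm 1 maximizes expected profit; its first-order condition is 55 − 6q₁ − 3E[q₂] − 6 = 0.
Substituting E[q₂] and solving: E[c₂] = 15.6667, so q₁ = (55 − 2·6 + 15.6667)/9 = 6.51852.
q₂(low-cost) = (55 − 15 − 3·6.51852)/6 = 3.40741.

3.41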